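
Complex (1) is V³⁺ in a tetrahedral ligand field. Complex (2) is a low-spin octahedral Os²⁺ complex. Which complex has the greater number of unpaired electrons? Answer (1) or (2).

(1)

(1): Group 5 minus oxidation state +3 gives a d² configuration for V³⁺; Tetrahedral fields are weak (Δₜ ≈ 4/9 Δₒ), so electrons fill high-spin; e² t₂⁰ → 2 unpaired.
(2): Group 8 minus oxidation state +2 gives a d⁶ configuration for Os²⁺; t₂g⁶ eg⁰ → 0 unpaired.
So (1) has more unpaired electrons.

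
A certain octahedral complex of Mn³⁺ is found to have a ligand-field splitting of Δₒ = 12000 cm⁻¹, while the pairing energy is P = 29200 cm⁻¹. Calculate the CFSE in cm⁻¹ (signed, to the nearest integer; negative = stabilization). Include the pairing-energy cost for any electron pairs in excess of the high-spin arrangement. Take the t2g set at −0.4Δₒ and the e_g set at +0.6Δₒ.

-7200

Mn³⁺: group 7, so d-count = 7 − 3 = 4.
Since Δₒ = 12000 cm⁻¹ < P = 29200 cm⁻¹, the complex adopts the high-spin configuration.
Configuration: t2g^3 e_g^1.
Orbital CFSE = -0.6Δₒ = -0.6 × 12000 = -7200 cm⁻¹.
High-spin has no excess pairs, so no pairing correction applies.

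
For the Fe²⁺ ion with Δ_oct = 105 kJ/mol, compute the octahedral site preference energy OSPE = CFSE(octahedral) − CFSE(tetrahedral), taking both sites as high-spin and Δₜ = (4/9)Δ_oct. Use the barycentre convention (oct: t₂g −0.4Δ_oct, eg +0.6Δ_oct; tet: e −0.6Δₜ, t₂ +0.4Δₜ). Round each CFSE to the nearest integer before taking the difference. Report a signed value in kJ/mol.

Group 8 minus oxidation state +2 gives a d⁶ configuration for Fe²⁺.
Octahedral high-spin t2g^4 e_g^2: CFSE = -0.4 × 105 = -42 kJ/mol.
Tetrahedral e^3 t2^3 gives -0.6Δₜ = -0.6 × (4/9) × 105 = -28 kJ/mol.
Subtracting, OSPE = -42 − (-28) = -14 kJ/mol.

-14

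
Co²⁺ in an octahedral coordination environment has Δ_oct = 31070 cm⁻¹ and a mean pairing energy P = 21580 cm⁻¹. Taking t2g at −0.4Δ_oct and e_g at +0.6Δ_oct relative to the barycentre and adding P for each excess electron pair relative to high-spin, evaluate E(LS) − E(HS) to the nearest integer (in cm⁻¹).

-9490

Co sits in group 9; removing 2 electrons leaves Co²⁺ with 9 − 2 = 7 d electrons.
In the high-spin limit (t2g^5 e_g^2) the orbital term is -0.8Δ_oct = -24856 cm⁻¹, with no excess pairing.
For low-spin the configuration is t2g^6 e_g^1: orbital energy -1.8 × 31070 = -55926 cm⁻¹, and 1 additional pair relative to high-spin adds 21580 cm⁻¹, giving -34346 cm⁻¹.
The difference is -34346 − (-24856) = -9490 cm⁻¹, so low-spin lies lower.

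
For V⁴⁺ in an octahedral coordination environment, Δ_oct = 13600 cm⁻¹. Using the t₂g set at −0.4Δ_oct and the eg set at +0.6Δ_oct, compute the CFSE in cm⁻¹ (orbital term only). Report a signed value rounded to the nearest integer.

Group 5 minus oxidation state +4 gives a d¹ configuration for V⁴⁺.
Electron filling gives t₂g¹ eg⁰.
Orbital CFSE = 1(-0.4) + 0(0.6) = -0.4Δ_oct = -0.4 × 13600 = -5440 cm⁻¹.

-5440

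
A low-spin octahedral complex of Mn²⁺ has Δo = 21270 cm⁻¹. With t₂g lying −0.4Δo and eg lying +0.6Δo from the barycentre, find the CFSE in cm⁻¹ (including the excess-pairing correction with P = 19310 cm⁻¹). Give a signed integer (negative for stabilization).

Mn sits in group 7; removing 2 electrons leaves Mn²⁺ with 7 − 2 = 5 d electrons.
The d⁵ electrons fill as t₂g⁵ eg⁰.
Orbital CFSE = 5(-0.4) + 0(0.6) = -2.0Δo = -2.0 × 21270 = -42540 cm⁻¹.
High-spin d⁵ would be t₂g³ eg² with 0 pairs; low-spin has 2, so 2 excess pairs cost +2P = +38620 cm⁻¹.
Combining: -42540 + 38620 = -3920 cm⁻¹.

-3920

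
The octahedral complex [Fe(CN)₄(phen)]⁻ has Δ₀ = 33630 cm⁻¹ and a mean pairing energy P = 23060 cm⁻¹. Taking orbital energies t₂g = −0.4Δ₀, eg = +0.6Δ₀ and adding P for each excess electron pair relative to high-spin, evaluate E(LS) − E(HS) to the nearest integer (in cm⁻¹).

Ligand charges: 4×(-1) from CN⁻ and 1×(+0) from phen sum to -4; with overall charge -1, Fe is +3.
Fe sits in group 8; removing 3 electrons leaves Fe³⁺ with 8 − 3 = 5 d electrons.
High-spin d⁵ fills as t₂g³ eg² with CFSE 3(−0.4) + 2(+0.6) = 0.0Δ₀ = 0 cm⁻¹.
Low-spin: t₂g⁵ eg⁰, orbital CFSE = -2.0Δ₀ = -67260 cm⁻¹; plus 2 excess pairs × P = +46120 cm⁻¹; total -21140 cm⁻¹.
The difference is -21140 − (0) = -21140 cm⁻¹, so low-spin lies lower.

-21140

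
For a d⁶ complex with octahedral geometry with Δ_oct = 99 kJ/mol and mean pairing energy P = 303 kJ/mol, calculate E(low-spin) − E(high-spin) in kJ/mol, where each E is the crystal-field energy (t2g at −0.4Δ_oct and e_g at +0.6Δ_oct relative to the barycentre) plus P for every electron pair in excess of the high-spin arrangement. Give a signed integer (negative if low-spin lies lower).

In the high-spin limit (t2g^4 e_g^2) the orbital term is -0.4Δ_oct = -40 kJ/mol, with no excess pairing.
Low-spin: t2g^6 e_g^0, orbital CFSE = -2.4Δ_oct = -238 kJ/mol; plus 2 excess pairs × P = +606 kJ/mol; total 368 kJ/mol.
The difference is 368 − (-40) = 408 kJ/mol, so high-spin lies lower.

408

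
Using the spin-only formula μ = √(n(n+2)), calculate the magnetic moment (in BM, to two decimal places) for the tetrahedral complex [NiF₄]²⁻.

Each F⁻ contributes -1; 4 × (-1) = -4. With overall charge -2, Ni is in the +2 oxidation state.
Ni is in group 10, so Ni²⁺ is d⁸ (10 − 2 = 8).
Tetrahedral splitting is small, so the complex is high-spin.
Configuration: e⁴ t₂⁴ → 2 unpaired electrons.
μ(spin-only) = √[2(2+2)] = √8 ≈ 2.83 BM.

2.83 BM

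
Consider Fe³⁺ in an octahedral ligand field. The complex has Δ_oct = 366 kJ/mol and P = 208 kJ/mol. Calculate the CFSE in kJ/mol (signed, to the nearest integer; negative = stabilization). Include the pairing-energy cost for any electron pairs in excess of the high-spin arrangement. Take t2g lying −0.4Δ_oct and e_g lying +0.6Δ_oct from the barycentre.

-316

Fe is in group 8, so Fe³⁺ is d⁵ (8 − 3 = 5).
With Δ_oct > P the complex is low-spin.
Filling d⁵ accordingly: t2g^5 e_g^0.
Orbital CFSE = -2.0Δ_oct = -2.0 × 366 = -732 kJ/mol.
Excess pairs vs high-spin: 2 − 0 = 2; pairing cost = +416 kJ/mol.
Net CFSE = -732 + 416 = -316 kJ/mol.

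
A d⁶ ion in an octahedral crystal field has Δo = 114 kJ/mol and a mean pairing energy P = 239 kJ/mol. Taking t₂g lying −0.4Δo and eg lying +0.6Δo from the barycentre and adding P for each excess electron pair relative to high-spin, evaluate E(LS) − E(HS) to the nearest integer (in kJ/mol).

250

In the high-spin limit (t₂g⁴ eg²) the orbital term is -0.4Δo = -46 kJ/mol, with no excess pairing.
For low-spin the configuration is t₂g⁶ eg⁰: orbital energy -2.4 × 114 = -274 kJ/mol, and 2 additional pairs relative to high-spin add 478 kJ/mol, giving 204 kJ/mol.
The difference is 204 − (-46) = 250 kJ/mol, so high-spin lies lower.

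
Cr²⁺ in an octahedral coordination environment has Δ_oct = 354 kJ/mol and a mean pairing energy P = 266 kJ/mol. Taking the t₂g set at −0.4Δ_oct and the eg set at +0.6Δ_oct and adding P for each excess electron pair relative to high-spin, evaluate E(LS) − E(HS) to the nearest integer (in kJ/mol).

Cr is in group 6, so Cr²⁺ is d⁴ (6 − 2 = 4).
High-spin d⁴ fills as t₂g³ eg¹ with CFSE 3(−0.4) + 1(+0.6) = -0.6Δ_oct = -212 kJ/mol.
Low-spin: t₂g⁴ eg⁰, orbital CFSE = -1.6Δ_oct = -566 kJ/mol; plus 1 excess pair × P = +266 kJ/mol; total -300 kJ/mol.
E(LS) − E(HS) = -300 − (-212) = -88 kJ/mol.

-88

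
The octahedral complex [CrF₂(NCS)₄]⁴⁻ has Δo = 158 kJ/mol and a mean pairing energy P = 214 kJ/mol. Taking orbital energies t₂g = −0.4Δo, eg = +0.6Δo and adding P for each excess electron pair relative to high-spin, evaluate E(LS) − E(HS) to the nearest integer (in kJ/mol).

56

Ligand charges: 2×(-1) from F⁻ and 4×(-1) from NCS⁻ sum to -6; with overall charge -4, Cr is +2.
Cr is in group 6, so Cr²⁺ is d⁴ (6 − 2 = 4).
In the high-spin limit (t₂g³ eg¹) the orbital term is -0.6Δo = -95 kJ/mol, with no excess pairing.
Low-spin t₂g⁴ eg⁰ gives -1.6Δo = -253 kJ/mol, but forming 1 extra pair costs 1P = 214 kJ/mol, so E(LS) = -253 + 214 = -39 kJ/mol.
The difference is -39 − (-95) = 56 kJ/mol, so high-spin lies lower.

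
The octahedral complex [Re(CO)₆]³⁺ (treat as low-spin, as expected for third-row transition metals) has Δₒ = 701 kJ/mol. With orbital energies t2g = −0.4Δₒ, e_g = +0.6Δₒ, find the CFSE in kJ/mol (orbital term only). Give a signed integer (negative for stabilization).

-1122

CO is neutral, so the +3 overall charge sits on Re: oxidation state +3.
Re is in group 7, so Re³⁺ is d⁴ (7 − 3 = 4).
The d⁴ electrons fill as t2g^4 e_g^0.
The orbital stabilization is -1.6Δₒ = -1.6 × 701 = -1122 kJ/mol.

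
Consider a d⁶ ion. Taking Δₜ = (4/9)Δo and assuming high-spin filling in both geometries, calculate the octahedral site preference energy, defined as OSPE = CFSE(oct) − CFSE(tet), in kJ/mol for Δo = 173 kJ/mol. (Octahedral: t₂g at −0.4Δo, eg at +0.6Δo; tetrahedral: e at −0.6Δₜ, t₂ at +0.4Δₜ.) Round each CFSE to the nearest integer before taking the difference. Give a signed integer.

-23

In an octahedral site d⁶ (HS) is t₂g⁴ eg², giving CFSE(oct) = -0.4Δo = -69 kJ/mol.
In a tetrahedral site the filling is e³ t₂³: CFSE(tet) = -0.6Δₜ = -0.6 × (4/9)(173) = -46 kJ/mol.
Subtracting, OSPE = -69 − (-46) = -23 kJ/mol.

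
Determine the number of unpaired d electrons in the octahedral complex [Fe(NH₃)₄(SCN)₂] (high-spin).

4

Ligand charges: 4×(+0) from NH₃ and 2×(-1) from SCN⁻ sum to -2; with overall charge +0, Fe is +2.
Fe²⁺: group 8, so d-count = 8 − 2 = 6.
Configuration: t₂g⁴ eg², giving 4 unpaired electrons.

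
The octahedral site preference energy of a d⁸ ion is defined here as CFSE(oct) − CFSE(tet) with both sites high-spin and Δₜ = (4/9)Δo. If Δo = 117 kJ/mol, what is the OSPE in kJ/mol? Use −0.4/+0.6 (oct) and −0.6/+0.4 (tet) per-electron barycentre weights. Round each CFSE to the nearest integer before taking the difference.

In an octahedral site d⁸ (HS) is t₂g⁶ eg², giving CFSE(oct) = -1.2Δo = -140 kJ/mol.
Tetrahedral e⁴ t₂⁴ gives -0.8Δₜ = -0.8 × (4/9) × 117 = -42 kJ/mol.
OSPE = -140 − (-42) = -98 kJ/mol.

-98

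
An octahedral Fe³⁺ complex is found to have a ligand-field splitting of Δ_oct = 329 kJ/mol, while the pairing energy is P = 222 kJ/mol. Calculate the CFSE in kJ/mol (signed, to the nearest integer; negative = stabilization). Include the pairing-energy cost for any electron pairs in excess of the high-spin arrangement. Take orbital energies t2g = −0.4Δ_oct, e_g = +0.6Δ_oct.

-214

Fe sits in group 8; removing 3 electrons leaves Fe³⁺ with 8 − 3 = 5 d electrons.
Δ_oct > P, so pairing is preferred: the ground state is low-spin.
That gives t2g^5 e_g^0.
Orbital CFSE = -2.0Δ_oct = -2.0 × 329 = -658 kJ/mol.
Excess pairs vs high-spin: 2 − 0 = 2; pairing cost = +444 kJ/mol.
Net CFSE = -658 + 444 = -214 kJ/mol.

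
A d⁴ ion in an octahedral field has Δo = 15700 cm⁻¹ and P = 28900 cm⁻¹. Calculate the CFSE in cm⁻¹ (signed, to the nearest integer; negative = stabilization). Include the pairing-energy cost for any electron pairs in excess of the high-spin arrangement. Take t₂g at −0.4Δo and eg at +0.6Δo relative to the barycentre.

-9420

With Δo < P the complex is high-spin.
That gives t₂g³ eg¹.
Orbital CFSE = -0.6Δo = -0.6 × 15700 = -9420 cm⁻¹.
High-spin has no excess pairs, so no pairing correction applies.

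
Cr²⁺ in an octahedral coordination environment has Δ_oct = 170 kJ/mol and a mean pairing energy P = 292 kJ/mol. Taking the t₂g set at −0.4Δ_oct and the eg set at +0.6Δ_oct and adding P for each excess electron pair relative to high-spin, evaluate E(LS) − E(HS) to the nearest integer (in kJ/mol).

122

Cr sits in group 6; removing 2 electrons leaves Cr²⁺ with 6 − 2 = 4 d electrons.
In the high-spin limit (t₂g³ eg¹) the orbital term is -0.6Δ_oct = -102 kJ/mol, with no excess pairing.
For low-spin the configuration is t₂g⁴ eg⁰: orbital energy -1.6 × 170 = -272 kJ/mol, and 1 additional pair relative to high-spin adds 292 kJ/mol, giving 20 kJ/mol.
The difference is 20 − (-102) = 122 kJ/mol, so high-spin lies lower.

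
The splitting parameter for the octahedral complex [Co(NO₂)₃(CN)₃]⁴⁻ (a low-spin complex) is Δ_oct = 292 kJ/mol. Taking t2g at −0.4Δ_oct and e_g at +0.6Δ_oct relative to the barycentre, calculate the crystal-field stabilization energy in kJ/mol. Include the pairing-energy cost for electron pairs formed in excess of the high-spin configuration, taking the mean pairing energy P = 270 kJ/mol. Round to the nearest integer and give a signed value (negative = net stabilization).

-256

Ligand charges: 3×(-1) from NO₂⁻ and 3×(-1) from CN⁻ sum to -6; with overall charge -4, Co is +2.
Co²⁺: group 9, so d-count = 9 − 2 = 7.
The d⁷ electrons fill as t2g^6 e_g^1.
The orbital stabilization is -1.8Δ_oct = -1.8 × 292 = -526 kJ/mol.
Pairing penalty: 3 pairs vs 2 in the high-spin reference → 1 extra × P = 270 kJ/mol.
Net CFSE = -526 + 270 = -256 kJ/mol.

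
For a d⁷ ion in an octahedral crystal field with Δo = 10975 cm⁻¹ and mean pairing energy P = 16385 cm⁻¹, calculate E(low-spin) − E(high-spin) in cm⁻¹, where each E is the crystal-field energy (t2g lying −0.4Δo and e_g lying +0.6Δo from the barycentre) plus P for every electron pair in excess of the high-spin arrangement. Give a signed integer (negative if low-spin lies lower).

High-spin: t2g^5 e_g^2, CFSE = -0.8Δo = -8780 cm⁻¹.
For low-spin the configuration is t2g^6 e_g^1: orbital energy -1.8 × 10975 = -19755 cm⁻¹, and 1 additional pair relative to high-spin adds 16385 cm⁻¹, giving -3370 cm⁻¹.
The difference is -3370 − (-8780) = 5410 cm⁻¹, so high-spin lies lower.

5410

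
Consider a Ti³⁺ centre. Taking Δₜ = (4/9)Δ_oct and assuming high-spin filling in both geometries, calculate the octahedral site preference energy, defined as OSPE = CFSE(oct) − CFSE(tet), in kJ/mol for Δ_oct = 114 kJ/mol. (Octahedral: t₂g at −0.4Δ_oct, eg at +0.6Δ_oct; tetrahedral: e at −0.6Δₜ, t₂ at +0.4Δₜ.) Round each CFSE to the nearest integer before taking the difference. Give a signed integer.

Ti is in group 4, so Ti³⁺ is d¹ (4 − 3 = 1).
In an octahedral site d¹ (HS) is t₂g¹ eg⁰, giving CFSE(oct) = -0.4Δ_oct = -46 kJ/mol.
Tetrahedral e¹ t₂⁰ gives -0.6Δₜ = -0.6 × (4/9) × 114 = -30 kJ/mol.
Subtracting, OSPE = -46 − (-30) = -16 kJ/mol.

-16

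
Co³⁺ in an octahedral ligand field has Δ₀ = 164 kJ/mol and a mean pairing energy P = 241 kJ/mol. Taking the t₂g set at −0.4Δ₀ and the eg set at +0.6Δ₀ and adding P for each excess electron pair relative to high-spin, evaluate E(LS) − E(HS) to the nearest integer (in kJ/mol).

Co is in group 9, so Co³⁺ is d⁶ (9 − 3 = 6).
High-spin d⁶ fills as t₂g⁴ eg² with CFSE 4(−0.4) + 2(+0.6) = -0.4Δ₀ = -66 kJ/mol.
Low-spin: t₂g⁶ eg⁰, orbital CFSE = -2.4Δ₀ = -394 kJ/mol; plus 2 excess pairs × P = +482 kJ/mol; total 88 kJ/mol.
Thus E(LS) − E(HS) = 154 kJ/mol.

154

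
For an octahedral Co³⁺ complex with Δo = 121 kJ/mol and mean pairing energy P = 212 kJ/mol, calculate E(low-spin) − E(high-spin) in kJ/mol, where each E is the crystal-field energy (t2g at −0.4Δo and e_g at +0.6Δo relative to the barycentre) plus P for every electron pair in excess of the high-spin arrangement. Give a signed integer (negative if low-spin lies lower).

Co sits in group 9; removing 3 electrons leaves Co³⁺ with 9 − 3 = 6 d electrons.
High-spin: t2g^4 e_g^2, CFSE = -0.4Δo = -48 kJ/mol.
For low-spin the configuration is t2g^6 e_g^0: orbital energy -2.4 × 121 = -290 kJ/mol, and 2 additional pairs relative to high-spin add 424 kJ/mol, giving 134 kJ/mol.
E(LS) − E(HS) = 134 − (-48) = 182 kJ/mol.

182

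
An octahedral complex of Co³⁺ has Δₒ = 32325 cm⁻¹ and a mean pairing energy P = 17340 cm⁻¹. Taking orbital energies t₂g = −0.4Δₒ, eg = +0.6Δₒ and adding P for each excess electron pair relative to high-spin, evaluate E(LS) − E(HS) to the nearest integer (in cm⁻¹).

-29970

Co is in group 9, so Co³⁺ is d⁶ (9 − 3 = 6).
High-spin d⁶ fills as t₂g⁴ eg² with CFSE 4(−0.4) + 2(+0.6) = -0.4Δₒ = -12930 cm⁻¹.
Low-spin: t₂g⁶ eg⁰, orbital CFSE = -2.4Δₒ = -77580 cm⁻¹; plus 2 excess pairs × P = +34680 cm⁻¹; total -42900 cm⁻¹.
Thus E(LS) − E(HS) = -29970 cm⁻¹.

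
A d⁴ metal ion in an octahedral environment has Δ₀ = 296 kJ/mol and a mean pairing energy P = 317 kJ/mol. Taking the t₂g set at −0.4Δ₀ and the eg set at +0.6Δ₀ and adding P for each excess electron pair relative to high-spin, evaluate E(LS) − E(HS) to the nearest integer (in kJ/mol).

In the high-spin limit (t₂g³ eg¹) the orbital term is -0.6Δ₀ = -178 kJ/mol, with no excess pairing.
For low-spin the configuration is t₂g⁴ eg⁰: orbital energy -1.6 × 296 = -474 kJ/mol, and 1 additional pair relative to high-spin adds 317 kJ/mol, giving -157 kJ/mol.
Thus E(LS) − E(HS) = 21 kJ/mol.

21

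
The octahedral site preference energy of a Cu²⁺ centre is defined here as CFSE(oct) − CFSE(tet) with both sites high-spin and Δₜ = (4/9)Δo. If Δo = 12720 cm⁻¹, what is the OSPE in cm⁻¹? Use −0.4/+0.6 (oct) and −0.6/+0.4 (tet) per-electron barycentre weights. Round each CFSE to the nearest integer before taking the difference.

Cu is in group 11, so Cu²⁺ is d⁹ (11 − 2 = 9).
Octahedral (high-spin): t₂g⁶ eg³, CFSE = 6(−0.4) + 3(+0.6) = -0.6Δo = -0.6 × 12720 = -7632 cm⁻¹.
Tetrahedral: e⁴ t₂⁵, CFSE = 4(−0.6) + 5(+0.4) = -0.4Δₜ = -0.4 × (4/9) × 12720 = -2261 cm⁻¹.
Subtracting, OSPE = -7632 − (-2261) = -5371 cm⁻¹.

-5371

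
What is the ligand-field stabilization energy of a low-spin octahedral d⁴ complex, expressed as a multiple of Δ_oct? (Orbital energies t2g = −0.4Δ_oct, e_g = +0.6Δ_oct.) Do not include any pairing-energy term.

Configuration: t2g^4 e_g^0.
CFSE = 4(-0.4Δ_oct) + 0(0.6Δ_oct) = -1.6Δ_oct + 0.0Δ_oct = -1.6Δ_oct.

-1.6 Δ_oct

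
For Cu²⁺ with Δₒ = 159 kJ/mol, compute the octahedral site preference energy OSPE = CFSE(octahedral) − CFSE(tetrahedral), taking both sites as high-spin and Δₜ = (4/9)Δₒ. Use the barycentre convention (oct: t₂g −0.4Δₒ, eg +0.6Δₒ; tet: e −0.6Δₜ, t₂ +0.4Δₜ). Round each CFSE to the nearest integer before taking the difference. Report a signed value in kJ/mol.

-67

Cu²⁺: group 11, so d-count = 11 − 2 = 9.
In an octahedral site d⁹ (HS) is t2g^6 e_g^3, giving CFSE(oct) = -0.6Δₒ = -95 kJ/mol.
In a tetrahedral site the filling is e^4 t2^5: CFSE(tet) = -0.4Δₜ = -0.4 × (4/9)(159) = -28 kJ/mol.
OSPE = -95 − (-28) = -67 kJ/mol.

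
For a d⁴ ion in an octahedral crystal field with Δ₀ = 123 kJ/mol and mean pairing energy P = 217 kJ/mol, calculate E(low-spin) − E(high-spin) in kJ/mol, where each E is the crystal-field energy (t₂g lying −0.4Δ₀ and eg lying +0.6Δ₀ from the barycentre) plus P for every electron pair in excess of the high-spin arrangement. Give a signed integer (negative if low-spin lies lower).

94

High-spin d⁴ fills as t₂g³ eg¹ with CFSE 3(−0.4) + 1(+0.6) = -0.6Δ₀ = -74 kJ/mol.
For low-spin the configuration is t₂g⁴ eg⁰: orbital energy -1.6 × 123 = -197 kJ/mol, and 1 additional pair relative to high-spin adds 217 kJ/mol, giving 20 kJ/mol.
The difference is 20 − (-74) = 94 kJ/mol, so high-spin lies lower.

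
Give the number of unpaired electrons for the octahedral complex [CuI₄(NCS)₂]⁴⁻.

Ligand charges: 4×(-1) from I⁻ and 2×(-1) from NCS⁻ sum to -6; with overall charge -4, Cu is +2.
Group 11 minus oxidation state +2 gives a d⁹ configuration for Cu²⁺.
Configuration: t2g^6 e_g^3, giving 1 unpaired electron.

1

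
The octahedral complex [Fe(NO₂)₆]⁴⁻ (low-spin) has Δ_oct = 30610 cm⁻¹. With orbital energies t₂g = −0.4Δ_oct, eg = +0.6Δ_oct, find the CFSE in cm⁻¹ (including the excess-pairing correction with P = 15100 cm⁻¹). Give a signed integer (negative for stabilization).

Each NO₂⁻ contributes -1; 6 × (-1) = -6. With overall charge -4, Fe is in the +2 oxidation state.
Fe sits in group 8; removing 2 electrons leaves Fe²⁺ with 8 − 2 = 6 d electrons.
The d⁶ electrons fill as t₂g⁶ eg⁰.
The orbital stabilization is -2.4Δ_oct = -2.4 × 30610 = -73464 cm⁻¹.
Pairing penalty: 3 pairs vs 1 in the high-spin reference → 2 extra × P = 30200 cm⁻¹.
Combining: -73464 + 30200 = -43264 cm⁻¹.

-43264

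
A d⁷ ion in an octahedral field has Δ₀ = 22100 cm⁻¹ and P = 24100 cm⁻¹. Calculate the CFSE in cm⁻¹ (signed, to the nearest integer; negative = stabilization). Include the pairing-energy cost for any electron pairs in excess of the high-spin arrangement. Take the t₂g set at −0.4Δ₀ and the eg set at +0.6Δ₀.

Since Δ₀ = 22100 cm⁻¹ < P = 24100 cm⁻¹, the complex adopts the high-spin configuration.
That gives t₂g⁵ eg².
Orbital CFSE = -0.8Δ₀ = -0.8 × 22100 = -17680 cm⁻¹.
High-spin has no excess pairs, so no pairing correction applies.

-17680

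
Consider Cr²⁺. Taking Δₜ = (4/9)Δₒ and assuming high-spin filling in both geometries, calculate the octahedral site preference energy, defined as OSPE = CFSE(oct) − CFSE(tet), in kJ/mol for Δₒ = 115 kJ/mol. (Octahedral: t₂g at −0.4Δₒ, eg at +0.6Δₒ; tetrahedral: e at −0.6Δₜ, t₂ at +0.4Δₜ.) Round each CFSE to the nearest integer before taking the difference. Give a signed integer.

Cr is in group 6, so Cr²⁺ is d⁴ (6 − 2 = 4).
In an octahedral site d⁴ (HS) is t2g^3 e_g^1, giving CFSE(oct) = -0.6Δₒ = -69 kJ/mol.
Tetrahedral: e^2 t2^2, CFSE = 2(−0.6) + 2(+0.4) = -0.4Δₜ = -0.4 × (4/9) × 115 = -20 kJ/mol.
OSPE = -69 − (-20) = -49 kJ/mol.

-49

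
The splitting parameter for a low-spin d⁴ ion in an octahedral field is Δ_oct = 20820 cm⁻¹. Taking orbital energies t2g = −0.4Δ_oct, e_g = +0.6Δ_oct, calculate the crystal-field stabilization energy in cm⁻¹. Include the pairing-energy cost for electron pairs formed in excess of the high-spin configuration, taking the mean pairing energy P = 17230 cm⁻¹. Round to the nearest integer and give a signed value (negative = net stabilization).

Electron filling gives t2g^4 e_g^0.
The orbital stabilization is -1.6Δ_oct = -1.6 × 20820 = -33312 cm⁻¹.
High-spin d⁴ would be t2g^3 e_g^1 with 0 pairs; low-spin has 1, so 1 excess pair costs +1P = +17230 cm⁻¹.
Overall CFSE = -33312 + 17230 = -16082 cm⁻¹.

-16082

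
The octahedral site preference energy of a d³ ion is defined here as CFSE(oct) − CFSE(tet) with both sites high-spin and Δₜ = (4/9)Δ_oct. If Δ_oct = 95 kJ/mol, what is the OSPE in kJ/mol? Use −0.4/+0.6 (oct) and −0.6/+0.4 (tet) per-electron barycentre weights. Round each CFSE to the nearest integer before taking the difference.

Octahedral high-spin t2g^3 e_g^0: CFSE = -1.2 × 95 = -114 kJ/mol.
In a tetrahedral site the filling is e^2 t2^1: CFSE(tet) = -0.8Δₜ = -0.8 × (4/9)(95) = -34 kJ/mol.
OSPE = -114 − (-34) = -80 kJ/mol.

-80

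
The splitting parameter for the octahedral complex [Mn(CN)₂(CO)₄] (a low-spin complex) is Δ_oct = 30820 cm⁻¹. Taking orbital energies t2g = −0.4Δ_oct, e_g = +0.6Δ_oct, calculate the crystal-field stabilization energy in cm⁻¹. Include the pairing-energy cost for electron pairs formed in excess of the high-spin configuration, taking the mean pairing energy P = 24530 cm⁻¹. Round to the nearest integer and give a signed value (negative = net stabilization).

Ligand charges: 2×(-1) from CN⁻ and 4×(+0) from CO sum to -2; with overall charge +0, Mn is +2.
Mn is in group 7, so Mn²⁺ is d⁵ (7 − 2 = 5).
Configuration: t2g^5 e_g^0.
Orbital CFSE = 5(-0.4) + 0(0.6) = -2.0Δ_oct = -2.0 × 30820 = -61640 cm⁻¹.
Relative to high-spin t2g^3 e_g^2 (0 paired), the low-spin configuration has 2 additional pairs, contributing +2 × 24530 = +49060 cm⁻¹.
Net CFSE = -61640 + 49060 = -12580 cm⁻¹.

-12580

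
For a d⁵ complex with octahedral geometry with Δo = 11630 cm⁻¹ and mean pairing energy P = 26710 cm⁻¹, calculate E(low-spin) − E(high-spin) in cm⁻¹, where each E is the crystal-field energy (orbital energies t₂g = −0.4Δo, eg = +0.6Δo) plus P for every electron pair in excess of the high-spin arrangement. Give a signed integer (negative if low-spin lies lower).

30160

High-spin: t₂g³ eg², CFSE = 0.0Δo = 0 cm⁻¹.
Low-spin t₂g⁵ eg⁰ gives -2.0Δo = -23260 cm⁻¹, but forming 2 extra pairs costs 2P = 53420 cm⁻¹, so E(LS) = -23260 + 53420 = 30160 cm⁻¹.
Thus E(LS) − E(HS) = 30160 cm⁻¹.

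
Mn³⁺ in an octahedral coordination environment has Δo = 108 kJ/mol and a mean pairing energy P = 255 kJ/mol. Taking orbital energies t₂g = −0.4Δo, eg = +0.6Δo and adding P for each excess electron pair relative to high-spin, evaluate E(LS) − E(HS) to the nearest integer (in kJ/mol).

147

Mn is in group 7, so Mn³⁺ is d⁴ (7 − 3 = 4).
High-spin d⁴ fills as t₂g³ eg¹ with CFSE 3(−0.4) + 1(+0.6) = -0.6Δo = -65 kJ/mol.
Low-spin: t₂g⁴ eg⁰, orbital CFSE = -1.6Δo = -173 kJ/mol; plus 1 excess pair × P = +255 kJ/mol; total 82 kJ/mol.
The difference is 82 − (-65) = 147 kJ/mol, so high-spin lies lower.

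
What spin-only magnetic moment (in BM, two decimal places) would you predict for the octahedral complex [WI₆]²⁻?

2.83 BM

Each I⁻ contributes -1; 6 × (-1) = -6. With overall charge -2, W is in the +4 oxidation state.
W is in group 6, so W⁴⁺ is d² (6 − 4 = 2).
For octahedral d² the high- and low-spin configurations coincide.
Configuration: t₂g² eg⁰ → 2 unpaired electrons.
μ(spin-only) = √[2(2+2)] = √8 ≈ 2.83 BM.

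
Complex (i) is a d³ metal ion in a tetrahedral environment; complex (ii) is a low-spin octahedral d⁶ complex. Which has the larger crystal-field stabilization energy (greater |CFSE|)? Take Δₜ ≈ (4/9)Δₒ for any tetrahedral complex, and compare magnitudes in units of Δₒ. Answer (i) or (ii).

(ii)

(i): With tetrahedral geometry the complex is necessarily high-spin; e^2 t2^1, CFSE = -0.8Δₜ ≈ -0.36Δₒ.
(ii): t₂g⁶ eg⁰, CFSE = -2.4Δₒ.
So (ii) has the larger |CFSE|.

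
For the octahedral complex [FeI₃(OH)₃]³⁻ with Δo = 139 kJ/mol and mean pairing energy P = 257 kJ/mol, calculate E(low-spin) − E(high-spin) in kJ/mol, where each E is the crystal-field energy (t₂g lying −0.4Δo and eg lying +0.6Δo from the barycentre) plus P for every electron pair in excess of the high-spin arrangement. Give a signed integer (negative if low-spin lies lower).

Ligand charges: 3×(-1) from I⁻ and 3×(-1) from OH⁻ sum to -6; with overall charge -3, Fe is +3.
Fe is in group 8, so Fe³⁺ is d⁵ (8 − 3 = 5).
In the high-spin limit (t₂g³ eg²) the orbital term is 0.0Δo = 0 kJ/mol, with no excess pairing.
For low-spin the configuration is t₂g⁵ eg⁰: orbital energy -2.0 × 139 = -278 kJ/mol, and 2 additional pairs relative to high-spin add 514 kJ/mol, giving 236 kJ/mol.
E(LS) − E(HS) = 236 − (0) = 236 kJ/mol.

236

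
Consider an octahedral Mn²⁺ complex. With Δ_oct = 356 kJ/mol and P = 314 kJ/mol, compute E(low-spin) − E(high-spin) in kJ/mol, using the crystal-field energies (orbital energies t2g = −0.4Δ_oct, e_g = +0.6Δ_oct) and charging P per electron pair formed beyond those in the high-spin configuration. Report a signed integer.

Mn is in group 7, so Mn²⁺ is d⁵ (7 − 2 = 5).
In the high-spin limit (t2g^3 e_g^2) the orbital term is 0.0Δ_oct = 0 kJ/mol, with no excess pairing.
Low-spin: t2g^5 e_g^0, orbital CFSE = -2.0Δ_oct = -712 kJ/mol; plus 2 excess pairs × P = +628 kJ/mol; total -84 kJ/mol.
The difference is -84 − (0) = -84 kJ/mol, so low-spin lies lower.

-84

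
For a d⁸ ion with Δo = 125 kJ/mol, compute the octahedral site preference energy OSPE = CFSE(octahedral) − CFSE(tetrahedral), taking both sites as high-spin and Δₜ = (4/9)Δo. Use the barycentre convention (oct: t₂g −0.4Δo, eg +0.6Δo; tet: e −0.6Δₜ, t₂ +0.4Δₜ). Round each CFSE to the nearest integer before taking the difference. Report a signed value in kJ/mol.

-106

Octahedral high-spin t₂g⁶ eg²: CFSE = -1.2 × 125 = -150 kJ/mol.
In a tetrahedral site the filling is e⁴ t₂⁴: CFSE(tet) = -0.8Δₜ = -0.8 × (4/9)(125) = -44 kJ/mol.
OSPE = CFSE(oct) − CFSE(tet) = -150 − (-44) = -106 kJ/mol.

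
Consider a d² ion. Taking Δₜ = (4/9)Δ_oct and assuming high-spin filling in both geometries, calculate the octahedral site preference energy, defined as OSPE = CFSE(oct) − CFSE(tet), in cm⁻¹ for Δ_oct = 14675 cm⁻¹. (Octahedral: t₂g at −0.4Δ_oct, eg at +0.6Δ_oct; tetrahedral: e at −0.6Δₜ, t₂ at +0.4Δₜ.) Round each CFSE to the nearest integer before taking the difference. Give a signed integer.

-3913

Octahedral high-spin t2g^2 e_g^0: CFSE = -0.8 × 14675 = -11740 cm⁻¹.
Tetrahedral e^2 t2^0 gives -1.2Δₜ = -1.2 × (4/9) × 14675 = -7827 cm⁻¹.
Subtracting, OSPE = -11740 − (-7827) = -3913 cm⁻¹.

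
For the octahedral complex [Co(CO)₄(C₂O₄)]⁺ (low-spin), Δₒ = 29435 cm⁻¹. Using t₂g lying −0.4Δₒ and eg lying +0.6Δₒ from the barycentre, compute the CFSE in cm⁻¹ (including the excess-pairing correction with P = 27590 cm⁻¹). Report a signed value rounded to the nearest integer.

Ligand charges: 4×(+0) from CO and 1×(-2) from C₂O₄²⁻ sum to -2; with overall charge +1, Co is +3.
Co sits in group 9; removing 3 electrons leaves Co³⁺ with 9 − 3 = 6 d electrons.
The d⁶ electrons fill as t₂g⁶ eg⁰.
The orbital stabilization is -2.4Δₒ = -2.4 × 29435 = -70644 cm⁻¹.
High-spin d⁶ would be t₂g⁴ eg² with 1 pair; low-spin has 3, so 2 excess pairs cost +2P = +55180 cm⁻¹.
Net CFSE = -70644 + 55180 = -15464 cm⁻¹.

-15464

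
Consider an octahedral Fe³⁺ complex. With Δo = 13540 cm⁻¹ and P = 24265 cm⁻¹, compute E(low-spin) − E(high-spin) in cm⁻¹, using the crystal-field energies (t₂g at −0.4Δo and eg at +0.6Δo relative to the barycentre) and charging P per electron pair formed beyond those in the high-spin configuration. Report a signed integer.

21450

Group 8 minus oxidation state +3 gives a d⁵ configuration for Fe³⁺.
High-spin: t₂g³ eg², CFSE = 0.0Δo = 0 cm⁻¹.
Low-spin: t₂g⁵ eg⁰, orbital CFSE = -2.0Δo = -27080 cm⁻¹; plus 2 excess pairs × P = +48530 cm⁻¹; total 21450 cm⁻¹.
The difference is 21450 − (0) = 21450 cm⁻¹, so high-spin lies lower.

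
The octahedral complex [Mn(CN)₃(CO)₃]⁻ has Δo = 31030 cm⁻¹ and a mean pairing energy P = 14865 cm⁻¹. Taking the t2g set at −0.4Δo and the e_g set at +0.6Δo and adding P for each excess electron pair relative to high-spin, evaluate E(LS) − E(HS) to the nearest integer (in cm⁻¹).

-32330

Ligand charges: 3×(-1) from CN⁻ and 3×(+0) from CO sum to -3; with overall charge -1, Mn is +2.
Mn²⁺: group 7, so d-count = 7 − 2 = 5.
In the high-spin limit (t2g^3 e_g^2) the orbital term is 0.0Δo = 0 cm⁻¹, with no excess pairing.
Low-spin t2g^5 e_g^0 gives -2.0Δo = -62060 cm⁻¹, but forming 2 extra pairs costs 2P = 29730 cm⁻¹, so E(LS) = -62060 + 29730 = -32330 cm⁻¹.
The difference is -32330 − (0) = -32330 cm⁻¹, so low-spin lies lower.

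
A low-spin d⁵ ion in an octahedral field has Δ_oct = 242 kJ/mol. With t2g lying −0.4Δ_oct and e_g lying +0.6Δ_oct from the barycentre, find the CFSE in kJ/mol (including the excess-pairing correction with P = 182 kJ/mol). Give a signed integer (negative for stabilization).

Electron filling gives t2g^5 e_g^0.
The orbital stabilization is -2.0Δ_oct = -2.0 × 242 = -484 kJ/mol.
Pairing penalty: 2 pairs vs 0 in the high-spin reference → 2 extra × P = 364 kJ/mol.
Combining: -484 + 364 = -120 kJ/mol.

-120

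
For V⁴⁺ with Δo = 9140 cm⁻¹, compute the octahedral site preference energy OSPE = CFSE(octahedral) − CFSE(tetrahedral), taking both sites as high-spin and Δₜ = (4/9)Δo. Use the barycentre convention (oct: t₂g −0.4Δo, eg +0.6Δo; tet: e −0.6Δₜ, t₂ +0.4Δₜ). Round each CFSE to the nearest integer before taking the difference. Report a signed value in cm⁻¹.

-1219

V is in group 5, so V⁴⁺ is d¹ (5 − 4 = 1).
Octahedral high-spin t₂g¹ eg⁰: CFSE = -0.4 × 9140 = -3656 cm⁻¹.
In a tetrahedral site the filling is e¹ t₂⁰: CFSE(tet) = -0.6Δₜ = -0.6 × (4/9)(9140) = -2437 cm⁻¹.
OSPE = CFSE(oct) − CFSE(tet) = -3656 − (-2437) = -1219 cm⁻¹.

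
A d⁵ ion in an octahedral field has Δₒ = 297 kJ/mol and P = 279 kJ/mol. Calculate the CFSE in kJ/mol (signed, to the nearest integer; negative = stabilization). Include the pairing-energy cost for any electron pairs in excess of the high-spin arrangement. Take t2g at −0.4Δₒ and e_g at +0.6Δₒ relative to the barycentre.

-36

With Δₒ > P the complex is low-spin.
That gives t2g^5 e_g^0.
Orbital CFSE = -2.0Δₒ = -2.0 × 297 = -594 kJ/mol.
Excess pairs vs high-spin: 2 − 0 = 2; pairing cost = +558 kJ/mol.
Net CFSE = -594 + 558 = -36 kJ/mol.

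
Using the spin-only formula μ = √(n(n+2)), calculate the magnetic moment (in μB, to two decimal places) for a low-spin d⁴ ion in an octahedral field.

2.83 μB

Configuration: t₂g⁴ eg⁰ → 2 unpaired electrons.
μ(spin-only) = √[2(2+2)] = √8 ≈ 2.83 μB.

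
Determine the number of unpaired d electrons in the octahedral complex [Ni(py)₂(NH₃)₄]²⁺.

2

Ligand charges: 2×(+0) from py and 4×(+0) from NH₃ sum to +0; with overall charge +2, Ni is +2.
Group 10 minus oxidation state +2 gives a d⁸ configuration for Ni²⁺.
Configuration: t₂g⁶ eg², giving 2 unpaired electrons.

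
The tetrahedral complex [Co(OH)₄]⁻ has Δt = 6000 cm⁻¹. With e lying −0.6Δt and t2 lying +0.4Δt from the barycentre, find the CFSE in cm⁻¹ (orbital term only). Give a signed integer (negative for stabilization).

Each OH⁻ contributes -1; 4 × (-1) = -4. With overall charge -1, Co is in the +3 oxidation state.
Co³⁺: group 9, so d-count = 9 − 3 = 6.
Tetrahedral splitting is small, so the complex is high-spin.
Configuration: e^3 t2^3.
CFSE(orbital) = 3×(-0.6Δt) + 3×(0.4Δt) = -0.6Δt; with Δt = 6000 cm⁻¹ that is -3600 cm⁻¹.

-3600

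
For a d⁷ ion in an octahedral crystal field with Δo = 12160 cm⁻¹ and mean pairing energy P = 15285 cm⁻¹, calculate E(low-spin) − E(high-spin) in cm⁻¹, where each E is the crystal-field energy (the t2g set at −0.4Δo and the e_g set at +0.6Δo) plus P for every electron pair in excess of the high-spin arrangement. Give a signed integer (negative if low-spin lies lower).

3125

High-spin d⁷ fills as t2g^5 e_g^2 with CFSE 5(−0.4) + 2(+0.6) = -0.8Δo = -9728 cm⁻¹.
Low-spin: t2g^6 e_g^1, orbital CFSE = -1.8Δo = -21888 cm⁻¹; plus 1 excess pair × P = +15285 cm⁻¹; total -6603 cm⁻¹.
E(LS) − E(HS) = -6603 − (-9728) = 3125 cm⁻¹.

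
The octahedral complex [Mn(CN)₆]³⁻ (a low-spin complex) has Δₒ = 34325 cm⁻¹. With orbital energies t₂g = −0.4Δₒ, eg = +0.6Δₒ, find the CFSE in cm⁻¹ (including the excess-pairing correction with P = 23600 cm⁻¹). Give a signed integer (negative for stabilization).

Each CN⁻ contributes -1; 6 × (-1) = -6. With overall charge -3, Mn is in the +3 oxidation state.
Mn is in group 7, so Mn³⁺ is d⁴ (7 − 3 = 4).
The d⁴ electrons fill as t₂g⁴ eg⁰.
The orbital stabilization is -1.6Δₒ = -1.6 × 34325 = -54920 cm⁻¹.
Relative to high-spin t₂g³ eg¹ (0 paired), the low-spin configuration has 1 additional pair, contributing +1 × 23600 = +23600 cm⁻¹.
Overall CFSE = -54920 + 23600 = -31320 cm⁻¹.

-31320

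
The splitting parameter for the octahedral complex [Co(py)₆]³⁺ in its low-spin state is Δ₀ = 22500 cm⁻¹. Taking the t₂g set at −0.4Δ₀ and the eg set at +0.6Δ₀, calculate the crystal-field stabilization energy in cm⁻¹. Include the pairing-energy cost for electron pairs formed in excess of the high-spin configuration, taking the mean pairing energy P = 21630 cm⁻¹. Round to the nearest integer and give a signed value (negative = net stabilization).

-10740

py is neutral, so the +3 overall charge sits on Co: oxidation state +3.
Co is in group 9, so Co³⁺ is d⁶ (9 − 3 = 6).
Configuration: t₂g⁶ eg⁰.
The orbital stabilization is -2.4Δ₀ = -2.4 × 22500 = -54000 cm⁻¹.
High-spin d⁶ would be t₂g⁴ eg² with 1 pair; low-spin has 3, so 2 excess pairs cost +2P = +43260 cm⁻¹.
Net CFSE = -54000 + 43260 = -10740 cm⁻¹.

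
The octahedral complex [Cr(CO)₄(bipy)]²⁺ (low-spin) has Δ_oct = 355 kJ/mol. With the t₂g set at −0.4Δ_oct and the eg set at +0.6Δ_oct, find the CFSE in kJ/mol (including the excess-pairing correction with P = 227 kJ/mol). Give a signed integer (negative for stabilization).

-341

Ligand charges: 4×(+0) from CO and 1×(+0) from bipy sum to +0; with overall charge +2, Cr is +2.
Cr is in group 6, so Cr²⁺ is d⁴ (6 − 2 = 4).
The d⁴ electrons fill as t₂g⁴ eg⁰.
CFSE(orbital) = 4×(-0.4Δ_oct) + 0×(0.6Δ_oct) = -1.6Δ_oct; with Δ_oct = 355 kJ/mol that is -568 kJ/mol.
Relative to high-spin t₂g³ eg¹ (0 paired), the low-spin configuration has 1 additional pair, contributing +1 × 227 = +227 kJ/mol.
Overall CFSE = -568 + 227 = -341 kJ/mol.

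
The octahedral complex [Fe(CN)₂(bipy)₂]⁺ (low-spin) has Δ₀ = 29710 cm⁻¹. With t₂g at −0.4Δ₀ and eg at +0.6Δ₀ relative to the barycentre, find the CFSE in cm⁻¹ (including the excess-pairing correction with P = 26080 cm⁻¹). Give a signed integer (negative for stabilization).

Ligand charges: 2×(-1) from CN⁻ and 2×(+0) from bipy sum to -2; with overall charge +1, Fe is +3.
Fe is in group 8, so Fe³⁺ is d⁵ (8 − 3 = 5).
Electron filling gives t₂g⁵ eg⁰.
Orbital CFSE = 5(-0.4) + 0(0.6) = -2.0Δ₀ = -2.0 × 29710 = -59420 cm⁻¹.
High-spin d⁵ would be t₂g³ eg² with 0 pairs; low-spin has 2, so 2 excess pairs cost +2P = +52160 cm⁻¹.
Overall CFSE = -59420 + 52160 = -7260 cm⁻¹.

-7260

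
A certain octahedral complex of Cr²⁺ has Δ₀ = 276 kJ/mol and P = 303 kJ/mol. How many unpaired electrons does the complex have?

Group 6 minus oxidation state +2 gives a d⁴ configuration for Cr²⁺.
Here Δ₀ < P (276 < 303), so the high-spin state is favoured.
Configuration: t2g^3 e_g^1.
Unpaired electrons: 4.

4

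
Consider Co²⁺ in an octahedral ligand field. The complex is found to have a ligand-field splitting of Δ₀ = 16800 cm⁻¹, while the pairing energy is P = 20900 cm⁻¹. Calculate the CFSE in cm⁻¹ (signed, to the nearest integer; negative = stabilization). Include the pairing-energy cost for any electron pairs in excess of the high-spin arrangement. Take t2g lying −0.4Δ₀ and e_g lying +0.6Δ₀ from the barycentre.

-13440

Co is in group 9, so Co²⁺ is d⁷ (9 − 2 = 7).
Since Δ₀ = 16800 cm⁻¹ < P = 20900 cm⁻¹, the complex adopts the high-spin configuration.
Filling d⁷ accordingly: t2g^5 e_g^2.
Orbital CFSE = -0.8Δ₀ = -0.8 × 16800 = -13440 cm⁻¹.
High-spin has no excess pairs, so no pairing correction applies.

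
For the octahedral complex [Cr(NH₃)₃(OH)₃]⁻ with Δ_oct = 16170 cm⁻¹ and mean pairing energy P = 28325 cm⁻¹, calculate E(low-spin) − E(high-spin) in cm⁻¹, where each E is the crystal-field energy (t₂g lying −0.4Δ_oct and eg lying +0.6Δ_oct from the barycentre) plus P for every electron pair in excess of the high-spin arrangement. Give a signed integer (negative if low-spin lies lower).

12155

Ligand charges: 3×(+0) from NH₃ and 3×(-1) from OH⁻ sum to -3; with overall charge -1, Cr is +2.
Cr sits in group 6; removing 2 electrons leaves Cr²⁺ with 6 − 2 = 4 d electrons.
High-spin d⁴ fills as t₂g³ eg¹ with CFSE 3(−0.4) + 1(+0.6) = -0.6Δ_oct = -9702 cm⁻¹.
Low-spin: t₂g⁴ eg⁰, orbital CFSE = -1.6Δ_oct = -25872 cm⁻¹; plus 1 excess pair × P = +28325 cm⁻¹; total 2453 cm⁻¹.
Thus E(LS) − E(HS) = 12155 cm⁻¹.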